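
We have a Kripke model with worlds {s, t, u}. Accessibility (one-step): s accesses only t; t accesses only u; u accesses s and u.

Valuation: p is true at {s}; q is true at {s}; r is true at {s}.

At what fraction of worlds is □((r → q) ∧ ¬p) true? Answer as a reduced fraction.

s: successors {t}; (r → q) ∧ ¬p there: t:T. ✓
t: successors {u}; (r → q) ∧ ¬p there: u:T. ✓
u: successors {s, u}; (r → q) ∧ ¬p there: s:F, u:T. ✗
That's 2 of 3 worlds, so 2/3.

2/3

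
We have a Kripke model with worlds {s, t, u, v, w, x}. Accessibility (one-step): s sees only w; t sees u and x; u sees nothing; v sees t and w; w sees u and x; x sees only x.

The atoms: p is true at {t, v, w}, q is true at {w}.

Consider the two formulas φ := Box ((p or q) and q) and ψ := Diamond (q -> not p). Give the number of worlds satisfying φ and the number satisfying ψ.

2 and 4

For Box ((p or q) and q):
s: successors {w}; (p or q) and q there: w:T. ✓
t: successors {u, x}; (p or q) and q there: u:F, x:F. ✗
u: no successors, so Box ((p or q) and q) holds vacuously. ✓
v: successors {t, w}; (p or q) and q there: t:F, w:T. ✗
w: successors {u, x}; (p or q) and q there: u:F, x:F. ✗
x: successors {x}; (p or q) and q there: x:F. ✗
— 2 worlds.
For Diamond (q -> not p):
s: successors {w}; q -> not p there: w:F. ✗
t: successors {u, x}; q -> not p there: u:T, x:T. ✓
u: no successors, so Diamond (q -> not p) fails. ✗
v: successors {t, w}; q -> not p there: t:T, w:F. ✓
w: successors {u, x}; q -> not p there: u:T, x:T. ✓
x: successors {x}; q -> not p there: x:T. ✓
— 4 worlds.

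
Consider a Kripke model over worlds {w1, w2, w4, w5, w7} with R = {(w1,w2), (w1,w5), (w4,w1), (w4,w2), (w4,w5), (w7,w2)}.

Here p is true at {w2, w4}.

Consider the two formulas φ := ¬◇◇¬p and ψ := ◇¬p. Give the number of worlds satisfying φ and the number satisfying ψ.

4 and 2

For ¬◇◇¬p:
w1: ◇◇¬p is F. ✓
w2: ◇◇¬p is F. ✓
w4: ◇◇¬p is T. ✗
w5: ◇◇¬p is F. ✓
w7: ◇◇¬p is F. ✓
— 4 worlds.
For ◇¬p:
w1: successors {w2, w5}; ¬p there: w2:F, w5:T. ✓
w2: no successors, so ◇¬p fails. ✗
w4: successors {w1, w2, w5}; ¬p there: w1:T, w2:F, w5:T. ✓
w5: no successors, so ◇¬p fails. ✗
w7: successors {w2}; ¬p there: w2:F. ✗
— 2 worlds.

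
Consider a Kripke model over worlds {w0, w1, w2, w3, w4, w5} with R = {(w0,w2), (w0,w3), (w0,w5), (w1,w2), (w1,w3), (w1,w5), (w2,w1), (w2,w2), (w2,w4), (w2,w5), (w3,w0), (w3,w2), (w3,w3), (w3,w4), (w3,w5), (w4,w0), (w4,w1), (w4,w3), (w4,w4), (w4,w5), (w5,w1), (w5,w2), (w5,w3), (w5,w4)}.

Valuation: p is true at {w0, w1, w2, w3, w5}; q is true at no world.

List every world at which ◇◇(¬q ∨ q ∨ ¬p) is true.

w0: successors {w2, w3, w5}; ◇(¬q ∨ q ∨ ¬p) there: w2:T, w3:T, w5:T. ✓
w1: successors {w2, w3, w5}; ◇(¬q ∨ q ∨ ¬p) there: w2:T, w3:T, w5:T. ✓
w2: successors {w1, w2, w4, w5}; ◇(¬q ∨ q ∨ ¬p) there: w1:T, w2:T, w4:T, w5:T. ✓
w3: successors {w0, w2, w3, w4, w5}; ◇(¬q ∨ q ∨ ¬p) there: w0:T, w2:T, w3:T, w4:T, w5:T. ✓
w4: successors {w0, w1, w3, w4, w5}; ◇(¬q ∨ q ∨ ¬p) there: w0:T, w1:T, w3:T, w4:T, w5:T. ✓
w5: successors {w1, w2, w3, w4}; ◇(¬q ∨ q ∨ ¬p) there: w1:T, w2:T, w3:T, w4:T. ✓

{w0, w1, w2, w3, w4, w5}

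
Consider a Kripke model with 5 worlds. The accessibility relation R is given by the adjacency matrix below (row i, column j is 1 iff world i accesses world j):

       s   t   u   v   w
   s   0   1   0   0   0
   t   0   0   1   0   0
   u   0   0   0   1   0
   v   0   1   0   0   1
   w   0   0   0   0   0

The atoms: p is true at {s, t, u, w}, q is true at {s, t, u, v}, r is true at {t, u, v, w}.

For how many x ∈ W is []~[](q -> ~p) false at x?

s: successors {t}; ~[](q -> ~p) there: t:T. ✓
t: successors {u}; ~[](q -> ~p) there: u:F. ✗
u: successors {v}; ~[](q -> ~p) there: v:T. ✓
v: successors {t, w}; ~[](q -> ~p) there: t:T, w:F. ✗
w: no successors, so []~[](q -> ~p) holds vacuously. ✓
Satisfying worlds: {s, u, w}.
So []~[](q -> ~p) fails at the other 2 worlds.

2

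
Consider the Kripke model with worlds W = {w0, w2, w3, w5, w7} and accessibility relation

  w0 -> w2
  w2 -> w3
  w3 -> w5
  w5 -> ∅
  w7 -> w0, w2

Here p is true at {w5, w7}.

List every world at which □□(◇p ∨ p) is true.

{w0, w2, w3, w5}

w0: successors {w2}; □(◇p ∨ p) there: w2:T. ✓
w2: successors {w3}; □(◇p ∨ p) there: w3:T. ✓
w3: successors {w5}; □(◇p ∨ p) there: w5:T. ✓
w5: no successors, so □□(◇p ∨ p) holds vacuously. ✓
w7: successors {w0, w2}; □(◇p ∨ p) there: w0:F, w2:T. ✗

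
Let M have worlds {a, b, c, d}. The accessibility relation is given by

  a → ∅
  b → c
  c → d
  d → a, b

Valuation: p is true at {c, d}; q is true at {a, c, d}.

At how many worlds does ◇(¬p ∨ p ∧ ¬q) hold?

1

a: no successors, so ◇(¬p ∨ p ∧ ¬q) fails. ✗
b: successors {c}; ¬p ∨ p ∧ ¬q there: c:F. ✗
c: successors {d}; ¬p ∨ p ∧ ¬q there: d:F. ✗
d: successors {a, b}; ¬p ∨ p ∧ ¬q there: a:T, b:T. ✓
Satisfying worlds: {d}.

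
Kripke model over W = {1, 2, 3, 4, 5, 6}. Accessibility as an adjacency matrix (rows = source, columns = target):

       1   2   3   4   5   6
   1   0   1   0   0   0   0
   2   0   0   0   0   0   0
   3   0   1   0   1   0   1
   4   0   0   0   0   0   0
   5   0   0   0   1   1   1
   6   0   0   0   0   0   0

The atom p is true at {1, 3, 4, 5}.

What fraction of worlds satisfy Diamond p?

1: successors {2}; p there: 2:F. ✗
2: no successors, so Diamond p fails. ✗
3: successors {2, 4, 6}; p there: 2:F, 4:T, 6:F. ✓
4: no successors, so Diamond p fails. ✗
5: successors {4, 5, 6}; p there: 4:T, 5:T, 6:F. ✓
6: no successors, so Diamond p fails. ✗
That's 2 of 6 worlds, so 2/6 = 1/3.

1/3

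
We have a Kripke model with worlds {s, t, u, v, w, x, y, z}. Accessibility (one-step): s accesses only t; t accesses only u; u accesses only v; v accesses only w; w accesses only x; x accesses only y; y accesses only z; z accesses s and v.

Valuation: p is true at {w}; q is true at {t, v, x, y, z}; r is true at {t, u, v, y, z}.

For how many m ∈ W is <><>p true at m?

s: successors {t}; <>p there: t:F. ✗
t: successors {u}; <>p there: u:F. ✗
u: successors {v}; <>p there: v:T. ✓
v: successors {w}; <>p there: w:F. ✗
w: successors {x}; <>p there: x:F. ✗
x: successors {y}; <>p there: y:F. ✗
y: successors {z}; <>p there: z:F. ✗
z: successors {s, v}; <>p there: s:F, v:T. ✓
Satisfying worlds: {u, z}.

2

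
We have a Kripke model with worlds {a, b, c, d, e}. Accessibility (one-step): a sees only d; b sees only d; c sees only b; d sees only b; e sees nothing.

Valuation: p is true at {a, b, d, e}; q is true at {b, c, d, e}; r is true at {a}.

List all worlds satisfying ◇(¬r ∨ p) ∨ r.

{a, b, c, d}

a: ◇(¬r ∨ p) is T, r is T. ✓
b: ◇(¬r ∨ p) is T, r is F. ✓
c: ◇(¬r ∨ p) is T, r is F. ✓
d: ◇(¬r ∨ p) is T, r is F. ✓
e: ◇(¬r ∨ p) is F, r is F. ✗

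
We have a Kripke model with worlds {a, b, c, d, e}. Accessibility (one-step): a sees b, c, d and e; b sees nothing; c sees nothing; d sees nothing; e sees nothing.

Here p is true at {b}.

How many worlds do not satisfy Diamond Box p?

a: successors {b, c, d, e}; Box p there: b:T, c:T, d:T, e:T. ✓
b: no successors, so Diamond Box p fails. ✗
c: no successors, so Diamond Box p fails. ✗
d: no successors, so Diamond Box p fails. ✗
e: no successors, so Diamond Box p fails. ✗
Satisfying worlds: {a}.
So Diamond Box p fails at the other 4 worlds.

4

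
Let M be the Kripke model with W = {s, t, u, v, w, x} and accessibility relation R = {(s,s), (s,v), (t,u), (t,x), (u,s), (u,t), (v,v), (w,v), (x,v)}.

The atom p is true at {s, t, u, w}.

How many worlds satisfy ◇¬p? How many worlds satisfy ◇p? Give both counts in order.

For ◇¬p:
s: successors {s, v}; ¬p there: s:F, v:T. ✓
t: successors {u, x}; ¬p there: u:F, x:T. ✓
u: successors {s, t}; ¬p there: s:F, t:F. ✗
v: successors {v}; ¬p there: v:T. ✓
w: successors {v}; ¬p there: v:T. ✓
x: successors {v}; ¬p there: v:T. ✓
— 5 worlds.
For ◇p:
s: successors {s, v}; p there: s:T, v:F. ✓
t: successors {u, x}; p there: u:T, x:F. ✓
u: successors {s, t}; p there: s:T, t:T. ✓
v: successors {v}; p there: v:F. ✗
w: successors {v}; p there: v:F. ✗
x: successors {v}; p there: v:F. ✗
— 3 worlds.

5 and 3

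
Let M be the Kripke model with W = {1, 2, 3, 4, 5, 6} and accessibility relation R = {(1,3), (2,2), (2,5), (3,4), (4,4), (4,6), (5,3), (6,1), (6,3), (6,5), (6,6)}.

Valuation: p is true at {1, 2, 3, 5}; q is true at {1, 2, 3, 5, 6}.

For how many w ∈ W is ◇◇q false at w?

1: successors {3}; ◇q there: 3:F. ✗
2: successors {2, 5}; ◇q there: 2:T, 5:T. ✓
3: successors {4}; ◇q there: 4:T. ✓
4: successors {4, 6}; ◇q there: 4:T, 6:T. ✓
5: successors {3}; ◇q there: 3:F. ✗
6: successors {1, 3, 5, 6}; ◇q there: 1:T, 3:F, 5:T, 6:T. ✓
Satisfying worlds: {2, 3, 4, 6}.
So ◇◇q fails at the other 2 worlds.

2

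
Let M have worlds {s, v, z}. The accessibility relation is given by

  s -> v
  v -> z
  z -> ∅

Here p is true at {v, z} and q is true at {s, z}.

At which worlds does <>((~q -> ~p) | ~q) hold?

{s, v}

s: successors {v}; (~q -> ~p) | ~q there: v:T. ✓
v: successors {z}; (~q -> ~p) | ~q there: z:T. ✓
z: no successors, so <>((~q -> ~p) | ~q) fails. ✗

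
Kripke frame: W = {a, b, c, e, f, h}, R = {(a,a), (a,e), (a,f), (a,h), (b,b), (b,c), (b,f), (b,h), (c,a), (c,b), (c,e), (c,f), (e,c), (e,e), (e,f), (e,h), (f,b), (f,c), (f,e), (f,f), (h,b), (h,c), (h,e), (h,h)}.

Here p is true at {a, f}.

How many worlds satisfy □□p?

a: successors {a, e, f, h}; □p there: a:F, e:F, f:F, h:F. ✗
b: successors {b, c, f, h}; □p there: b:F, c:F, f:F, h:F. ✗
c: successors {a, b, e, f}; □p there: a:F, b:F, e:F, f:F. ✗
e: successors {c, e, f, h}; □p there: c:F, e:F, f:F, h:F. ✗
f: successors {b, c, e, f}; □p there: b:F, c:F, e:F, f:F. ✗
h: successors {b, c, e, h}; □p there: b:F, c:F, e:F, h:F. ✗
Satisfying worlds: ∅.

0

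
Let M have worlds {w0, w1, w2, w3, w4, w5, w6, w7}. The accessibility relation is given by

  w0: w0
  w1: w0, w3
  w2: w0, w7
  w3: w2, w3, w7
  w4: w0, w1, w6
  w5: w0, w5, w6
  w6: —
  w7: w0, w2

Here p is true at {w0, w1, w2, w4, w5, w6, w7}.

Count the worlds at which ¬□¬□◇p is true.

7

w0: □¬□◇p is F. ✓
w1: □¬□◇p is F. ✓
w2: □¬□◇p is F. ✓
w3: □¬□◇p is F. ✓
w4: □¬□◇p is F. ✓
w5: □¬□◇p is F. ✓
w6: □¬□◇p is T. ✗
w7: □¬□◇p is F. ✓
Satisfying worlds: {w0, w1, w2, w3, w4, w5, w7}.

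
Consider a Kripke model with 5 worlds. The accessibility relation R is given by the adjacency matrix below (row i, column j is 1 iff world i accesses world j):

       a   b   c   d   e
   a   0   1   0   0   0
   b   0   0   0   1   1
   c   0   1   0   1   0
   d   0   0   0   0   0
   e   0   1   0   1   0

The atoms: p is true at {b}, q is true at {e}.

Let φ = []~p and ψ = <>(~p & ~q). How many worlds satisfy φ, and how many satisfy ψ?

2 and 3

For []~p:
a: successors {b}; ~p there: b:F. ✗
b: successors {d, e}; ~p there: d:T, e:T. ✓
c: successors {b, d}; ~p there: b:F, d:T. ✗
d: no successors, so []~p holds vacuously. ✓
e: successors {b, d}; ~p there: b:F, d:T. ✗
— 2 worlds.
For <>(~p & ~q):
a: successors {b}; ~p & ~q there: b:F. ✗
b: successors {d, e}; ~p & ~q there: d:T, e:F. ✓
c: successors {b, d}; ~p & ~q there: b:F, d:T. ✓
d: no successors, so <>(~p & ~q) fails. ✗
e: successors {b, d}; ~p & ~q there: b:F, d:T. ✓
— 3 worlds.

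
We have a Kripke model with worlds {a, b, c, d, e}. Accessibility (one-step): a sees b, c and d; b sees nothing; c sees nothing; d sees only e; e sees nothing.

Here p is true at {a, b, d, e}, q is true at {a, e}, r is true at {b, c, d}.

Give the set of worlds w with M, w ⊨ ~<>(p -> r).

{b, c, d, e}

a: <>(p -> r) is T. ✗
b: <>(p -> r) is F. ✓
c: <>(p -> r) is F. ✓
d: <>(p -> r) is F. ✓
e: <>(p -> r) is F. ✓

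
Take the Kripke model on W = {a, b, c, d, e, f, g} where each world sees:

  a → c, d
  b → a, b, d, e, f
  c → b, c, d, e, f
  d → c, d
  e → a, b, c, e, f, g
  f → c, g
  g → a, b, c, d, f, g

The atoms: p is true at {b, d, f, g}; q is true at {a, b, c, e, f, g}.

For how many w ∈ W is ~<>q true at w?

a: <>q is T. ✗
b: <>q is T. ✗
c: <>q is T. ✗
d: <>q is T. ✗
e: <>q is T. ✗
f: <>q is T. ✗
g: <>q is T. ✗
Satisfying worlds: ∅.

0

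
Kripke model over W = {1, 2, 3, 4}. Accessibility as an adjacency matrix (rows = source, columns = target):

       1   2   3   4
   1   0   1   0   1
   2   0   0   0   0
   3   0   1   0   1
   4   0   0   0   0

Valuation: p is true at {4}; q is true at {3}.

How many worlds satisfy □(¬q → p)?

2

1: successors {2, 4}; ¬q → p there: 2:F, 4:T. ✗
2: no successors, so □(¬q → p) holds vacuously. ✓
3: successors {2, 4}; ¬q → p there: 2:F, 4:T. ✗
4: no successors, so □(¬q → p) holds vacuously. ✓
Satisfying worlds: {2, 4}.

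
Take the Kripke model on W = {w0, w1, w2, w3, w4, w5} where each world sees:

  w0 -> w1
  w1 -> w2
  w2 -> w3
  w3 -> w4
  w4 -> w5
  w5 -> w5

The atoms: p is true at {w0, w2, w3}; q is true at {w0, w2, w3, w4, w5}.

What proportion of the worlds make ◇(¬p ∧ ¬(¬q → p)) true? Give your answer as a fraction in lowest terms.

1/6

w0: successors {w1}; ¬p ∧ ¬(¬q → p) there: w1:T. ✓
w1: successors {w2}; ¬p ∧ ¬(¬q → p) there: w2:F. ✗
w2: successors {w3}; ¬p ∧ ¬(¬q → p) there: w3:F. ✗
w3: successors {w4}; ¬p ∧ ¬(¬q → p) there: w4:F. ✗
w4: successors {w5}; ¬p ∧ ¬(¬q → p) there: w5:F. ✗
w5: successors {w5}; ¬p ∧ ¬(¬q → p) there: w5:F. ✗
That's 1 of 6 worlds, so 1/6.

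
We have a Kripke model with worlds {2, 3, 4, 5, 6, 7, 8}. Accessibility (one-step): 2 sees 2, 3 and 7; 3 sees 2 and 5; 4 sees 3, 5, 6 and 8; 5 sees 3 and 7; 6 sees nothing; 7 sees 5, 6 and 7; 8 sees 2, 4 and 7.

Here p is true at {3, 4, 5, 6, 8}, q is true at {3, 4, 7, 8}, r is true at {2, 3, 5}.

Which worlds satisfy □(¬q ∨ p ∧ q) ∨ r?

{2, 3, 4, 5, 6}

2: □(¬q ∨ p ∧ q) is F, r is T. ✓
3: □(¬q ∨ p ∧ q) is T, r is T. ✓
4: □(¬q ∨ p ∧ q) is T, r is F. ✓
5: □(¬q ∨ p ∧ q) is F, r is T. ✓
6: □(¬q ∨ p ∧ q) is T, r is F. ✓
7: □(¬q ∨ p ∧ q) is F, r is F. ✗
8: □(¬q ∨ p ∧ q) is F, r is F. ✗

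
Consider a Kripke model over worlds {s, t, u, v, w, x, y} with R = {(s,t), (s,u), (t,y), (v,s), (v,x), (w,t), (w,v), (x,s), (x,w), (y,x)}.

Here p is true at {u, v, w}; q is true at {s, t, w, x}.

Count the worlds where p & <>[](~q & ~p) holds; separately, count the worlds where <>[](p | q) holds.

1 and 6

For p & <>[](~q & ~p):
s: p is F, <>[](~q & ~p) is T. ✗
t: p is F, <>[](~q & ~p) is F. ✗
u: p is T, <>[](~q & ~p) is F. ✗
v: p is T, <>[](~q & ~p) is F. ✗
w: p is T, <>[](~q & ~p) is T. ✓
x: p is F, <>[](~q & ~p) is F. ✗
y: p is F, <>[](~q & ~p) is F. ✗
— 1 world.
For <>[](p | q):
s: successors {t, u}; [](p | q) there: t:F, u:T. ✓
t: successors {y}; [](p | q) there: y:T. ✓
u: no successors, so <>[](p | q) fails. ✗
v: successors {s, x}; [](p | q) there: s:T, x:T. ✓
w: successors {t, v}; [](p | q) there: t:F, v:T. ✓
x: successors {s, w}; [](p | q) there: s:T, w:T. ✓
y: successors {x}; [](p | q) there: x:T. ✓
— 6 worlds.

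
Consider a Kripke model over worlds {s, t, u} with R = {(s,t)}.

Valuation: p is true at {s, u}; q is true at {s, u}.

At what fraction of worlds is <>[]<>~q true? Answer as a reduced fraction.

s: successors {t}; []<>~q there: t:T. ✓
t: no successors, so <>[]<>~q fails. ✗
u: no successors, so <>[]<>~q fails. ✗
That's 1 of 3 worlds, so 1/3.

1/3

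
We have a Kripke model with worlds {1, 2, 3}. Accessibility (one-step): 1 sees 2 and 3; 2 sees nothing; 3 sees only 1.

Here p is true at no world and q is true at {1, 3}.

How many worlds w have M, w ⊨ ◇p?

1: successors {2, 3}; p there: 2:F, 3:F. ✗
2: no successors, so ◇p fails. ✗
3: successors {1}; p there: 1:F. ✗
Satisfying worlds: ∅.

0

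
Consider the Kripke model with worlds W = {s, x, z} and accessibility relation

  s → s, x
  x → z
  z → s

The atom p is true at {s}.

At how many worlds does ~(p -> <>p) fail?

3

s: p -> <>p is T. ✗
x: p -> <>p is T. ✗
z: p -> <>p is T. ✗
Satisfying worlds: ∅.
So ~(p -> <>p) fails at the other 3 worlds.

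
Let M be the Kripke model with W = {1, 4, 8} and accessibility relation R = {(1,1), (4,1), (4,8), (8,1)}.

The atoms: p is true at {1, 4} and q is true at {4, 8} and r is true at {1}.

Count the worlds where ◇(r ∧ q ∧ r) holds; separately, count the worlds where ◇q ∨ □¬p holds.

For ◇(r ∧ q ∧ r):
1: successors {1}; r ∧ q ∧ r there: 1:F. ✗
4: successors {1, 8}; r ∧ q ∧ r there: 1:F, 8:F. ✗
8: successors {1}; r ∧ q ∧ r there: 1:F. ✗
— 0 worlds.
For ◇q ∨ □¬p:
1: ◇q is F, □¬p is F. ✗
4: ◇q is T, □¬p is F. ✓
8: ◇q is F, □¬p is F. ✗
— 1 world.

0 and 1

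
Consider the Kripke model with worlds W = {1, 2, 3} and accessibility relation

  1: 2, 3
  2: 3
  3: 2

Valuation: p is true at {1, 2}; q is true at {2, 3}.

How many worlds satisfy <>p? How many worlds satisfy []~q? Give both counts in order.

2 and 0

For <>p:
1: successors {2, 3}; p there: 2:T, 3:F. ✓
2: successors {3}; p there: 3:F. ✗
3: successors {2}; p there: 2:T. ✓
— 2 worlds.
For []~q:
1: successors {2, 3}; ~q there: 2:F, 3:F. ✗
2: successors {3}; ~q there: 3:F. ✗
3: successors {2}; ~q there: 2:F. ✗
— 0 worlds.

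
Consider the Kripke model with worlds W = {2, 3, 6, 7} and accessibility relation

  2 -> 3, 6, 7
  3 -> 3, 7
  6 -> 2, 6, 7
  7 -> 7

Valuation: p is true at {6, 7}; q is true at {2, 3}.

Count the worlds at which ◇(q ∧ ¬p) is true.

3

2: successors {3, 6, 7}; q ∧ ¬p there: 3:T, 6:F, 7:F. ✓
3: successors {3, 7}; q ∧ ¬p there: 3:T, 7:F. ✓
6: successors {2, 6, 7}; q ∧ ¬p there: 2:T, 6:F, 7:F. ✓
7: successors {7}; q ∧ ¬p there: 7:F. ✗
Satisfying worlds: {2, 3, 6}.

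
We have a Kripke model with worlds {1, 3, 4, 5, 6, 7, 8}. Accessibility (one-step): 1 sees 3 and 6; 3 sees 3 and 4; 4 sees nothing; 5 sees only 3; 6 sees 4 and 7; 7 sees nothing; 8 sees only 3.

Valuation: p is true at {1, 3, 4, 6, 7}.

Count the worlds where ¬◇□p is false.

5

1: ◇□p is T. ✗
3: ◇□p is T. ✗
4: ◇□p is F. ✓
5: ◇□p is T. ✗
6: ◇□p is T. ✗
7: ◇□p is F. ✓
8: ◇□p is T. ✗
Satisfying worlds: {4, 7}.
So ¬◇□p fails at the other 5 worlds.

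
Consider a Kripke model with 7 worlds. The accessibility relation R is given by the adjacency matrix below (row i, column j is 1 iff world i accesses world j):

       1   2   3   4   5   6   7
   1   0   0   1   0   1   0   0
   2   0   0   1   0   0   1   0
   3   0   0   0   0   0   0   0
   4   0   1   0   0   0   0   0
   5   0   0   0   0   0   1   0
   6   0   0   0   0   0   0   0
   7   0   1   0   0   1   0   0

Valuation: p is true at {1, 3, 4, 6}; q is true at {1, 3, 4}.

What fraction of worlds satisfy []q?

2/7

1: successors {3, 5}; q there: 3:T, 5:F. ✗
2: successors {3, 6}; q there: 3:T, 6:F. ✗
3: no successors, so []q holds vacuously. ✓
4: successors {2}; q there: 2:F. ✗
5: successors {6}; q there: 6:F. ✗
6: no successors, so []q holds vacuously. ✓
7: successors {2, 5}; q there: 2:F, 5:F. ✗
That's 2 of 7 worlds, so 2/7.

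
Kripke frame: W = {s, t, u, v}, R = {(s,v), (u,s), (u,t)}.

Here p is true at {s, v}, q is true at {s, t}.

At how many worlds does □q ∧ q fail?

s: □q is F, q is T. ✗
t: □q is T, q is T. ✓
u: □q is T, q is F. ✗
v: □q is T, q is F. ✗
Satisfying worlds: {t}.
So □q ∧ q fails at the other 3 worlds.

3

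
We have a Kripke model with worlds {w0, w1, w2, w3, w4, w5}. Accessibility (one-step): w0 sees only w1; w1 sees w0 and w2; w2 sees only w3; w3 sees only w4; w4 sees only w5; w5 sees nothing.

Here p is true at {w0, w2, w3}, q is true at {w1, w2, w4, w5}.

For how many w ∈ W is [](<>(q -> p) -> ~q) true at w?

w0: successors {w1}; <>(q -> p) -> ~q there: w1:F. ✗
w1: successors {w0, w2}; <>(q -> p) -> ~q there: w0:T, w2:F. ✗
w2: successors {w3}; <>(q -> p) -> ~q there: w3:T. ✓
w3: successors {w4}; <>(q -> p) -> ~q there: w4:T. ✓
w4: successors {w5}; <>(q -> p) -> ~q there: w5:T. ✓
w5: no successors, so [](<>(q -> p) -> ~q) holds vacuously. ✓
Satisfying worlds: {w2, w3, w4, w5}.

4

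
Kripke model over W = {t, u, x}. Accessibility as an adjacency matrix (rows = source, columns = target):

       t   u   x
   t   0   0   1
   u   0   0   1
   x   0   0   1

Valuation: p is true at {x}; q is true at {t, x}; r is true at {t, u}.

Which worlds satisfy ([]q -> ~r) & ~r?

t: []q -> ~r is F, ~r is F. ✗
u: []q -> ~r is F, ~r is F. ✗
x: []q -> ~r is T, ~r is T. ✓

{x}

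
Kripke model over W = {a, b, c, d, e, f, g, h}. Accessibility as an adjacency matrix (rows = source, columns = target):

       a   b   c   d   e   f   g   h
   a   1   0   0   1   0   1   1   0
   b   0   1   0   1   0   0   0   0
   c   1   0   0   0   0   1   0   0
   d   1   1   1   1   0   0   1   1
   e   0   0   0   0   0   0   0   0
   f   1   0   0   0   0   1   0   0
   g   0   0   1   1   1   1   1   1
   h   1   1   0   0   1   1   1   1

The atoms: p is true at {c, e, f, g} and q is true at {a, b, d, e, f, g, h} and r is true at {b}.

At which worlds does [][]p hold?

{e}

a: successors {a, d, f, g}; []p there: a:F, d:F, f:F, g:F. ✗
b: successors {b, d}; []p there: b:F, d:F. ✗
c: successors {a, f}; []p there: a:F, f:F. ✗
d: successors {a, b, c, d, g, h}; []p there: a:F, b:F, c:F, d:F, g:F, h:F. ✗
e: no successors, so [][]p holds vacuously. ✓
f: successors {a, f}; []p there: a:F, f:F. ✗
g: successors {c, d, e, f, g, h}; []p there: c:F, d:F, e:T, f:F, g:F, h:F. ✗
h: successors {a, b, e, f, g, h}; []p there: a:F, b:F, e:T, f:F, g:F, h:F. ✗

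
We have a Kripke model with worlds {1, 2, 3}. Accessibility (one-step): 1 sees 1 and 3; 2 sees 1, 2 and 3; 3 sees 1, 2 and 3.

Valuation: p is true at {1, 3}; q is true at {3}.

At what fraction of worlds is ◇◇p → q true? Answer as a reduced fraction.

1: ◇◇p is T, q is F. ✗
2: ◇◇p is T, q is F. ✗
3: ◇◇p is T, q is T. ✓
That's 1 of 3 worlds, so 1/3.

1/3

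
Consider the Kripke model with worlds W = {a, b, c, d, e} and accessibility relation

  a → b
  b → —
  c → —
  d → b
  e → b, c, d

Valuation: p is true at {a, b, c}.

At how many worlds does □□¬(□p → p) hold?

a: successors {b}; □¬(□p → p) there: b:T. ✓
b: no successors, so □□¬(□p → p) holds vacuously. ✓
c: no successors, so □□¬(□p → p) holds vacuously. ✓
d: successors {b}; □¬(□p → p) there: b:T. ✓
e: successors {b, c, d}; □¬(□p → p) there: b:T, c:T, d:F. ✗
Satisfying worlds: {a, b, c, d}.

4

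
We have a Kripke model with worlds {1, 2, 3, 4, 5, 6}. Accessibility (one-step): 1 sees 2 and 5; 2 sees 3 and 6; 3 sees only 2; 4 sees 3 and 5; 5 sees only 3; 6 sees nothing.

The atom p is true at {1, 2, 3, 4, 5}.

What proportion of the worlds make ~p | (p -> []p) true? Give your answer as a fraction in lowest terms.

5/6

1: ~p is F, p -> []p is T. ✓
2: ~p is F, p -> []p is F. ✗
3: ~p is F, p -> []p is T. ✓
4: ~p is F, p -> []p is T. ✓
5: ~p is F, p -> []p is T. ✓
6: ~p is T, p -> []p is T. ✓
That's 5 of 6 worlds, so 5/6.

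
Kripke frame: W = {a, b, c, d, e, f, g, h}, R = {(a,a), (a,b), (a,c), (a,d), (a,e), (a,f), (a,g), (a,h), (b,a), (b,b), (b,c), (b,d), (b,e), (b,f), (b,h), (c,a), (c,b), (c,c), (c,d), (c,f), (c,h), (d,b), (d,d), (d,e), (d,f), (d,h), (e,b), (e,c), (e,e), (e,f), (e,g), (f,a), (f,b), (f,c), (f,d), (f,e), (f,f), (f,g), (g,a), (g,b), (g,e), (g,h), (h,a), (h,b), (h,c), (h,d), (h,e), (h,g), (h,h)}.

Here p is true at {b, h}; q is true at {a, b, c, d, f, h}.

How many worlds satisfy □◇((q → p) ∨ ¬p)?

8

a: successors {a, b, c, d, e, f, g, h}; ◇((q → p) ∨ ¬p) there: a:T, b:T, c:T, d:T, e:T, f:T, g:T, h:T. ✓
b: successors {a, b, c, d, e, f, h}; ◇((q → p) ∨ ¬p) there: a:T, b:T, c:T, d:T, e:T, f:T, h:T. ✓
c: successors {a, b, c, d, f, h}; ◇((q → p) ∨ ¬p) there: a:T, b:T, c:T, d:T, f:T, h:T. ✓
d: successors {b, d, e, f, h}; ◇((q → p) ∨ ¬p) there: b:T, d:T, e:T, f:T, h:T. ✓
e: successors {b, c, e, f, g}; ◇((q → p) ∨ ¬p) there: b:T, c:T, e:T, f:T, g:T. ✓
f: successors {a, b, c, d, e, f, g}; ◇((q → p) ∨ ¬p) there: a:T, b:T, c:T, d:T, e:T, f:T, g:T. ✓
g: successors {a, b, e, h}; ◇((q → p) ∨ ¬p) there: a:T, b:T, e:T, h:T. ✓
h: successors {a, b, c, d, e, g, h}; ◇((q → p) ∨ ¬p) there: a:T, b:T, c:T, d:T, e:T, g:T, h:T. ✓
Satisfying worlds: {a, b, c, d, e, f, g, h}.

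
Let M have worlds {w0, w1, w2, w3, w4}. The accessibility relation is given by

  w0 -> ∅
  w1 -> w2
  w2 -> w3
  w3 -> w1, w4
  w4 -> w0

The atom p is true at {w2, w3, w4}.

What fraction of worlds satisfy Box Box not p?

w0: no successors, so Box Box not p holds vacuously. ✓
w1: successors {w2}; Box not p there: w2:F. ✗
w2: successors {w3}; Box not p there: w3:F. ✗
w3: successors {w1, w4}; Box not p there: w1:F, w4:T. ✗
w4: successors {w0}; Box not p there: w0:T. ✓
That's 2 of 5 worlds, so 2/5.

2/5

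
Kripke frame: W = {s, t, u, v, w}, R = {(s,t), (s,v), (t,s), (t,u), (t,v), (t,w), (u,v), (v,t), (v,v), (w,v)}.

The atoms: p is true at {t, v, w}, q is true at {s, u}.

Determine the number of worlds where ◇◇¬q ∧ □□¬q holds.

s: ◇◇¬q is T, □□¬q is F. ✗
t: ◇◇¬q is T, □□¬q is T. ✓
u: ◇◇¬q is T, □□¬q is T. ✓
v: ◇◇¬q is T, □□¬q is F. ✗
w: ◇◇¬q is T, □□¬q is T. ✓
Satisfying worlds: {t, u, w}.

3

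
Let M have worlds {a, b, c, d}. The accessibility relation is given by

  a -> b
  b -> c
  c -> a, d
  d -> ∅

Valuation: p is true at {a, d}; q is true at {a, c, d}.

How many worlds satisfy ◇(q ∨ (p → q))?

3

a: successors {b}; q ∨ (p → q) there: b:T. ✓
b: successors {c}; q ∨ (p → q) there: c:T. ✓
c: successors {a, d}; q ∨ (p → q) there: a:T, d:T. ✓
d: no successors, so ◇(q ∨ (p → q)) fails. ✗
Satisfying worlds: {a, b, c}.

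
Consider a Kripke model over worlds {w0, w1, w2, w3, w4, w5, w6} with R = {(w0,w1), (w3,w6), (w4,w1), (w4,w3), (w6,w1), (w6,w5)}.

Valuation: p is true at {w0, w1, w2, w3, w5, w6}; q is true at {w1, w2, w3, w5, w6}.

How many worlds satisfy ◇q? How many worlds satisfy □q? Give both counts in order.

4 and 7

For ◇q:
w0: successors {w1}; q there: w1:T. ✓
w1: no successors, so ◇q fails. ✗
w2: no successors, so ◇q fails. ✗
w3: successors {w6}; q there: w6:T. ✓
w4: successors {w1, w3}; q there: w1:T, w3:T. ✓
w5: no successors, so ◇q fails. ✗
w6: successors {w1, w5}; q there: w1:T, w5:T. ✓
— 4 worlds.
For □q:
w0: successors {w1}; q there: w1:T. ✓
w1: no successors, so □q holds vacuously. ✓
w2: no successors, so □q holds vacuously. ✓
w3: successors {w6}; q there: w6:T. ✓
w4: successors {w1, w3}; q there: w1:T, w3:T. ✓
w5: no successors, so □q holds vacuously. ✓
w6: successors {w1, w5}; q there: w1:T, w5:T. ✓
— 7 worlds.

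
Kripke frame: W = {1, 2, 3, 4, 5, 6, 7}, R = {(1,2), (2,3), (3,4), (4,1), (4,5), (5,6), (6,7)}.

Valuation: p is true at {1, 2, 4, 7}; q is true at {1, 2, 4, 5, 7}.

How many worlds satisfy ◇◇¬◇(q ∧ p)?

3

1: successors {2}; ◇¬◇(q ∧ p) there: 2:F. ✗
2: successors {3}; ◇¬◇(q ∧ p) there: 3:F. ✗
3: successors {4}; ◇¬◇(q ∧ p) there: 4:T. ✓
4: successors {1, 5}; ◇¬◇(q ∧ p) there: 1:T, 5:F. ✓
5: successors {6}; ◇¬◇(q ∧ p) there: 6:T. ✓
6: successors {7}; ◇¬◇(q ∧ p) there: 7:F. ✗
7: no successors, so ◇◇¬◇(q ∧ p) fails. ✗
Satisfying worlds: {3, 4, 5}.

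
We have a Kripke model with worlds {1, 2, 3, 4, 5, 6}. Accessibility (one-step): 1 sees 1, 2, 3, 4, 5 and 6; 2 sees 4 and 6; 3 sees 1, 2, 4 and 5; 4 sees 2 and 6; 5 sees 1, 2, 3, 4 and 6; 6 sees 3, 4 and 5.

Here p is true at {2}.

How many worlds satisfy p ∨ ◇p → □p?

1: p ∨ ◇p is T, □p is F. ✗
2: p ∨ ◇p is T, □p is F. ✗
3: p ∨ ◇p is T, □p is F. ✗
4: p ∨ ◇p is T, □p is F. ✗
5: p ∨ ◇p is T, □p is F. ✗
6: p ∨ ◇p is F, □p is F. ✓
Satisfying worlds: {6}.

1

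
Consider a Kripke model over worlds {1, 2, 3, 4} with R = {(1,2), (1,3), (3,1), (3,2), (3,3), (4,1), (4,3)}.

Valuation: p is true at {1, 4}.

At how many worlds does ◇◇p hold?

1: successors {2, 3}; ◇p there: 2:F, 3:T. ✓
2: no successors, so ◇◇p fails. ✗
3: successors {1, 2, 3}; ◇p there: 1:F, 2:F, 3:T. ✓
4: successors {1, 3}; ◇p there: 1:F, 3:T. ✓
Satisfying worlds: {1, 3, 4}.

3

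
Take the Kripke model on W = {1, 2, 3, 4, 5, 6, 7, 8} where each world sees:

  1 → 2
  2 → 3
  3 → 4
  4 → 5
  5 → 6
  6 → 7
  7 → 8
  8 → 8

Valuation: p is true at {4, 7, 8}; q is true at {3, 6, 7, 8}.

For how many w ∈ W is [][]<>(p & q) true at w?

1: successors {2}; []<>(p & q) there: 2:F. ✗
2: successors {3}; []<>(p & q) there: 3:F. ✗
3: successors {4}; []<>(p & q) there: 4:F. ✗
4: successors {5}; []<>(p & q) there: 5:T. ✓
5: successors {6}; []<>(p & q) there: 6:T. ✓
6: successors {7}; []<>(p & q) there: 7:T. ✓
7: successors {8}; []<>(p & q) there: 8:T. ✓
8: successors {8}; []<>(p & q) there: 8:T. ✓
Satisfying worlds: {4, 5, 6, 7, 8}.

5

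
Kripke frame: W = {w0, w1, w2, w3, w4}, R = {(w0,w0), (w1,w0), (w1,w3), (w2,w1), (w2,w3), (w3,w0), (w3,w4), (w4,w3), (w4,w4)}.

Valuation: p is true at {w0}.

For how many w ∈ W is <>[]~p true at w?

w0: successors {w0}; []~p there: w0:F. ✗
w1: successors {w0, w3}; []~p there: w0:F, w3:F. ✗
w2: successors {w1, w3}; []~p there: w1:F, w3:F. ✗
w3: successors {w0, w4}; []~p there: w0:F, w4:T. ✓
w4: successors {w3, w4}; []~p there: w3:F, w4:T. ✓
Satisfying worlds: {w3, w4}.

2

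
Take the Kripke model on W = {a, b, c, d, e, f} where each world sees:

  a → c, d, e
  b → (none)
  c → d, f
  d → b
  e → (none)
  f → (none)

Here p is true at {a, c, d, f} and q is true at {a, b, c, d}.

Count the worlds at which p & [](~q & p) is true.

1

a: p is T, [](~q & p) is F. ✗
b: p is F, [](~q & p) is T. ✗
c: p is T, [](~q & p) is F. ✗
d: p is T, [](~q & p) is F. ✗
e: p is F, [](~q & p) is T. ✗
f: p is T, [](~q & p) is T. ✓
Satisfying worlds: {f}.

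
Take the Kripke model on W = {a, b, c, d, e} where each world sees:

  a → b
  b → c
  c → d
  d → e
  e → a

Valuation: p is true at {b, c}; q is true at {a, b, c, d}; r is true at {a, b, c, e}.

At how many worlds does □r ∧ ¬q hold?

1

a: □r is T, ¬q is F. ✗
b: □r is T, ¬q is F. ✗
c: □r is F, ¬q is F. ✗
d: □r is T, ¬q is F. ✗
e: □r is T, ¬q is T. ✓
Satisfying worlds: {e}.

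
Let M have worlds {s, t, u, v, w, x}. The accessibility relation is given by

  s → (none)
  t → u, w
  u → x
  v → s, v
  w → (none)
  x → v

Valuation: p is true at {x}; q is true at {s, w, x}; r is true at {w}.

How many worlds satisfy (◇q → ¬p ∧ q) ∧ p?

1

s: ◇q → ¬p ∧ q is T, p is F. ✗
t: ◇q → ¬p ∧ q is F, p is F. ✗
u: ◇q → ¬p ∧ q is F, p is F. ✗
v: ◇q → ¬p ∧ q is F, p is F. ✗
w: ◇q → ¬p ∧ q is T, p is F. ✗
x: ◇q → ¬p ∧ q is T, p is T. ✓
Satisfying worlds: {x}.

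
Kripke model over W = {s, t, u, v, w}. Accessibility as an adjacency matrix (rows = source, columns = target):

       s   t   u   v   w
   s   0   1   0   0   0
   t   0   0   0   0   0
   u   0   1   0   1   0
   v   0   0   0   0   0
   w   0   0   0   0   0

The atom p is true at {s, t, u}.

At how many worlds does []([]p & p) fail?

s: successors {t}; []p & p there: t:T. ✓
t: no successors, so []([]p & p) holds vacuously. ✓
u: successors {t, v}; []p & p there: t:T, v:F. ✗
v: no successors, so []([]p & p) holds vacuously. ✓
w: no successors, so []([]p & p) holds vacuously. ✓
Satisfying worlds: {s, t, v, w}.
So []([]p & p) fails at the other 1 world.

1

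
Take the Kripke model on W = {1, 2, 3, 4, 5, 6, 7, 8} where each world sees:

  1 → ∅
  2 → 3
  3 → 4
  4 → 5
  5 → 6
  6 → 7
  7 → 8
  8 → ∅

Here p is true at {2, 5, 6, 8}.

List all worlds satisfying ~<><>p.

{1, 2, 5, 7, 8}

1: <><>p is F. ✓
2: <><>p is F. ✓
3: <><>p is T. ✗
4: <><>p is T. ✗
5: <><>p is F. ✓
6: <><>p is T. ✗
7: <><>p is F. ✓
8: <><>p is F. ✓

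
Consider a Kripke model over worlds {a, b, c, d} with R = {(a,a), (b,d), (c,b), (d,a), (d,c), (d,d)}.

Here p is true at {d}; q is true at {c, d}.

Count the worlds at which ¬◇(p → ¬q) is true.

a: ◇(p → ¬q) is T. ✗
b: ◇(p → ¬q) is F. ✓
c: ◇(p → ¬q) is T. ✗
d: ◇(p → ¬q) is T. ✗
Satisfying worlds: {b}.

1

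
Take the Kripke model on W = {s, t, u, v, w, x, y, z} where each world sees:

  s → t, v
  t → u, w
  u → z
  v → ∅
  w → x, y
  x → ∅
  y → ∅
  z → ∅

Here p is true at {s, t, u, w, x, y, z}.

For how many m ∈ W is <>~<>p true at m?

3

s: successors {t, v}; ~<>p there: t:F, v:T. ✓
t: successors {u, w}; ~<>p there: u:F, w:F. ✗
u: successors {z}; ~<>p there: z:T. ✓
v: no successors, so <>~<>p fails. ✗
w: successors {x, y}; ~<>p there: x:T, y:T. ✓
x: no successors, so <>~<>p fails. ✗
y: no successors, so <>~<>p fails. ✗
z: no successors, so <>~<>p fails. ✗
Satisfying worlds: {s, u, w}.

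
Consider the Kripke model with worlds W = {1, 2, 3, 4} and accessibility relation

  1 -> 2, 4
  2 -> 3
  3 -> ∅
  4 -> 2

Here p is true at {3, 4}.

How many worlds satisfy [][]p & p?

2

1: [][]p is F, p is F. ✗
2: [][]p is T, p is F. ✗
3: [][]p is T, p is T. ✓
4: [][]p is T, p is T. ✓
Satisfying worlds: {3, 4}.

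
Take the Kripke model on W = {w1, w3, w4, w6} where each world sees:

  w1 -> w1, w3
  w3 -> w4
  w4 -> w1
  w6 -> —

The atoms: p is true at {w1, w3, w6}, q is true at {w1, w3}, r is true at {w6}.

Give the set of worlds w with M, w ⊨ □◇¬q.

{w6}

w1: successors {w1, w3}; ◇¬q there: w1:F, w3:T. ✗
w3: successors {w4}; ◇¬q there: w4:F. ✗
w4: successors {w1}; ◇¬q there: w1:F. ✗
w6: no successors, so □◇¬q holds vacuously. ✓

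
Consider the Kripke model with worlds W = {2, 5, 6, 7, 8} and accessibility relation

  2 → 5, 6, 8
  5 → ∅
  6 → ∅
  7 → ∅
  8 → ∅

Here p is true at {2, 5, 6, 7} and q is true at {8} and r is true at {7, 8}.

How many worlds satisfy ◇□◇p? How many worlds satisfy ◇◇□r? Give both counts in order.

For ◇□◇p:
2: successors {5, 6, 8}; □◇p there: 5:T, 6:T, 8:T. ✓
5: no successors, so ◇□◇p fails. ✗
6: no successors, so ◇□◇p fails. ✗
7: no successors, so ◇□◇p fails. ✗
8: no successors, so ◇□◇p fails. ✗
— 1 world.
For ◇◇□r:
2: successors {5, 6, 8}; ◇□r there: 5:F, 6:F, 8:F. ✗
5: no successors, so ◇◇□r fails. ✗
6: no successors, so ◇◇□r fails. ✗
7: no successors, so ◇◇□r fails. ✗
8: no successors, so ◇◇□r fails. ✗
— 0 worlds.

1 and 0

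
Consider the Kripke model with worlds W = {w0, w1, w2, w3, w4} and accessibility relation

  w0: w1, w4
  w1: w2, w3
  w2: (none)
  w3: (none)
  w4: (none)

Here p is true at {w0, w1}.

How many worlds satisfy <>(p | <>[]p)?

w0: successors {w1, w4}; p | <>[]p there: w1:T, w4:F. ✓
w1: successors {w2, w3}; p | <>[]p there: w2:F, w3:F. ✗
w2: no successors, so <>(p | <>[]p) fails. ✗
w3: no successors, so <>(p | <>[]p) fails. ✗
w4: no successors, so <>(p | <>[]p) fails. ✗
Satisfying worlds: {w0}.

1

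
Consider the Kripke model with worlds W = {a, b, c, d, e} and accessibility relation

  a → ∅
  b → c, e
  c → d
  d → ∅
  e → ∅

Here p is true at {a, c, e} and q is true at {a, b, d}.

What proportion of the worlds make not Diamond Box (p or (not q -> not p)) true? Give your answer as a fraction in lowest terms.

a: Diamond Box (p or (not q -> not p)) is F. ✓
b: Diamond Box (p or (not q -> not p)) is T. ✗
c: Diamond Box (p or (not q -> not p)) is T. ✗
d: Diamond Box (p or (not q -> not p)) is F. ✓
e: Diamond Box (p or (not q -> not p)) is F. ✓
That's 3 of 5 worlds, so 3/5.

3/5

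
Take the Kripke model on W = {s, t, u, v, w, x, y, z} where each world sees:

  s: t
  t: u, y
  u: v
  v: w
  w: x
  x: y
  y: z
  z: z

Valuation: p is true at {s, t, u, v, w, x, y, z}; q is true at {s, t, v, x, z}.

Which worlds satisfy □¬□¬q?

{t, v, x, y, z}

s: successors {t}; ¬□¬q there: t:F. ✗
t: successors {u, y}; ¬□¬q there: u:T, y:T. ✓
u: successors {v}; ¬□¬q there: v:F. ✗
v: successors {w}; ¬□¬q there: w:T. ✓
w: successors {x}; ¬□¬q there: x:F. ✗
x: successors {y}; ¬□¬q there: y:T. ✓
y: successors {z}; ¬□¬q there: z:T. ✓
z: successors {z}; ¬□¬q there: z:T. ✓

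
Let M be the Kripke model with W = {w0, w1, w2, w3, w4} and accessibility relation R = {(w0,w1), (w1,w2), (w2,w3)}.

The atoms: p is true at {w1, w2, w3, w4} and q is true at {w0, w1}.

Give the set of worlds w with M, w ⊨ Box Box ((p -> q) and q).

w0: successors {w1}; Box ((p -> q) and q) there: w1:F. ✗
w1: successors {w2}; Box ((p -> q) and q) there: w2:F. ✗
w2: successors {w3}; Box ((p -> q) and q) there: w3:T. ✓
w3: no successors, so Box Box ((p -> q) and q) holds vacuously. ✓
w4: no successors, so Box Box ((p -> q) and q) holds vacuously. ✓

{w2, w3, w4}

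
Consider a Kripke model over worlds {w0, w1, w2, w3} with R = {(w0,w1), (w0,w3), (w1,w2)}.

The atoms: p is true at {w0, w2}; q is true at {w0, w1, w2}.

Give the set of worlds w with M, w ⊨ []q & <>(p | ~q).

w0: []q is F, <>(p | ~q) is T. ✗
w1: []q is T, <>(p | ~q) is T. ✓
w2: []q is T, <>(p | ~q) is F. ✗
w3: []q is T, <>(p | ~q) is F. ✗

{w1}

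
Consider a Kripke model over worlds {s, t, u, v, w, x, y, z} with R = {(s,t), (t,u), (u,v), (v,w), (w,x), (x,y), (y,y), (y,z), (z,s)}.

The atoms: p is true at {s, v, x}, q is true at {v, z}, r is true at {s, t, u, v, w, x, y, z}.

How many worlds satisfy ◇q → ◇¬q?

s: ◇q is F, ◇¬q is T. ✓
t: ◇q is F, ◇¬q is T. ✓
u: ◇q is T, ◇¬q is F. ✗
v: ◇q is F, ◇¬q is T. ✓
w: ◇q is F, ◇¬q is T. ✓
x: ◇q is F, ◇¬q is T. ✓
y: ◇q is T, ◇¬q is T. ✓
z: ◇q is F, ◇¬q is T. ✓
Satisfying worlds: {s, t, v, w, x, y, z}.

7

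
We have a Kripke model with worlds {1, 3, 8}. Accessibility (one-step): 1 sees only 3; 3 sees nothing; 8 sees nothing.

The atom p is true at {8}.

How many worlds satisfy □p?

2

1: successors {3}; p there: 3:F. ✗
3: no successors, so □p holds vacuously. ✓
8: no successors, so □p holds vacuously. ✓
Satisfying worlds: {3, 8}.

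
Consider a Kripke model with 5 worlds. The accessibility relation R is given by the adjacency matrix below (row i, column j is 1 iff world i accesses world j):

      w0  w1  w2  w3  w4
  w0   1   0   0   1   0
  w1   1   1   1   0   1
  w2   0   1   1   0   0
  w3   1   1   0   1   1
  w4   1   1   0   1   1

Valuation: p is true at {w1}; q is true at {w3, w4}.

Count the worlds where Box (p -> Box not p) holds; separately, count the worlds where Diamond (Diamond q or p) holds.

For Box (p -> Box not p):
w0: successors {w0, w3}; p -> Box not p there: w0:T, w3:T. ✓
w1: successors {w0, w1, w2, w4}; p -> Box not p there: w0:T, w1:F, w2:T, w4:T. ✗
w2: successors {w1, w2}; p -> Box not p there: w1:F, w2:T. ✗
w3: successors {w0, w1, w3, w4}; p -> Box not p there: w0:T, w1:F, w3:T, w4:T. ✗
w4: successors {w0, w1, w3, w4}; p -> Box not p there: w0:T, w1:F, w3:T, w4:T. ✗
— 1 world.
For Diamond (Diamond q or p):
w0: successors {w0, w3}; Diamond q or p there: w0:T, w3:T. ✓
w1: successors {w0, w1, w2, w4}; Diamond q or p there: w0:T, w1:T, w2:F, w4:T. ✓
w2: successors {w1, w2}; Diamond q or p there: w1:T, w2:F. ✓
w3: successors {w0, w1, w3, w4}; Diamond q or p there: w0:T, w1:T, w3:T, w4:T. ✓
w4: successors {w0, w1, w3, w4}; Diamond q or p there: w0:T, w1:T, w3:T, w4:T. ✓
— 5 worlds.

1 and 5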